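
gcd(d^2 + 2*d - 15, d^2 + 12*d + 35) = d + 5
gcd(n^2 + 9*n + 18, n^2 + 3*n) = n + 3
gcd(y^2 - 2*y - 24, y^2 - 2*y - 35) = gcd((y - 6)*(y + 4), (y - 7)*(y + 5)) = 1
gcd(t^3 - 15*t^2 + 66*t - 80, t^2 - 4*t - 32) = t - 8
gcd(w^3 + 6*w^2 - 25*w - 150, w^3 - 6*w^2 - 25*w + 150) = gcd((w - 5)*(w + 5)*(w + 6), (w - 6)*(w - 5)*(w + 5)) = w^2 - 25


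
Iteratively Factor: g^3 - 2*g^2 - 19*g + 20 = (g - 5)*(g^2 + 3*g - 4) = (g - 5)*(g - 1)*(g + 4)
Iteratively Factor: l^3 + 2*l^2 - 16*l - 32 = (l + 4)*(l^2 - 2*l - 8) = (l + 2)*(l + 4)*(l - 4)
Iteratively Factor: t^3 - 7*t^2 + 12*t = (t)*(t^2 - 7*t + 12) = t*(t - 4)*(t - 3)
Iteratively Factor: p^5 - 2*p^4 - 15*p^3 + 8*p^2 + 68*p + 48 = (p - 3)*(p^4 + p^3 - 12*p^2 - 28*p - 16) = (p - 3)*(p + 1)*(p^3 - 12*p - 16) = (p - 4)*(p - 3)*(p + 1)*(p^2 + 4*p + 4) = (p - 4)*(p - 3)*(p + 1)*(p + 2)*(p + 2)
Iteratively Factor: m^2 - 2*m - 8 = (m + 2)*(m - 4)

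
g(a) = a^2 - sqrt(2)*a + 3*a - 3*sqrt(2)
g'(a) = 2*a - sqrt(2) + 3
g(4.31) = 21.17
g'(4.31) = 10.21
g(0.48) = -3.25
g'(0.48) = 2.55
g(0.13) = -4.02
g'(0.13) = 1.85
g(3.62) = 14.60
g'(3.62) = 8.83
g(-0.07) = -4.35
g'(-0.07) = 1.45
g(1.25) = -0.70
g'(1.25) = 4.09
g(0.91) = -1.97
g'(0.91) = 3.41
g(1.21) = -0.86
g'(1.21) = 4.01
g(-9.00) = 62.49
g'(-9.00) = -16.41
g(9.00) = 91.03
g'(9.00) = 19.59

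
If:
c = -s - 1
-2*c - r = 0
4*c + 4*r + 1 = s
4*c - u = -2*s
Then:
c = 2/3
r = -4/3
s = -5/3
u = -2/3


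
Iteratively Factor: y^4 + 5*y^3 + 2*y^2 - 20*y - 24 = (y + 2)*(y^3 + 3*y^2 - 4*y - 12) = (y - 2)*(y + 2)*(y^2 + 5*y + 6) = (y - 2)*(y + 2)*(y + 3)*(y + 2)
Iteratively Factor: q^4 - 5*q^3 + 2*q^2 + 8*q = (q - 4)*(q^3 - q^2 - 2*q) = (q - 4)*(q - 2)*(q^2 + q) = q*(q - 4)*(q - 2)*(q + 1)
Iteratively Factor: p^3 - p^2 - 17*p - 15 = (p - 5)*(p^2 + 4*p + 3) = (p - 5)*(p + 3)*(p + 1)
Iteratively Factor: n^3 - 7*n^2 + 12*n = (n)*(n^2 - 7*n + 12) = n*(n - 3)*(n - 4)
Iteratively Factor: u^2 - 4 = (u - 2)*(u + 2)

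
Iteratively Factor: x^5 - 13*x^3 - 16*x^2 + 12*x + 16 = (x + 2)*(x^4 - 2*x^3 - 9*x^2 + 2*x + 8) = (x - 1)*(x + 2)*(x^3 - x^2 - 10*x - 8) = (x - 4)*(x - 1)*(x + 2)*(x^2 + 3*x + 2) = (x - 4)*(x - 1)*(x + 2)^2*(x + 1)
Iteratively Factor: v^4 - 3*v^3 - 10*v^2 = (v)*(v^3 - 3*v^2 - 10*v) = v*(v - 5)*(v^2 + 2*v) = v^2*(v - 5)*(v + 2)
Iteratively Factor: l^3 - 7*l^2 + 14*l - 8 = (l - 1)*(l^2 - 6*l + 8) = (l - 2)*(l - 1)*(l - 4)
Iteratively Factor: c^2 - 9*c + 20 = (c - 4)*(c - 5)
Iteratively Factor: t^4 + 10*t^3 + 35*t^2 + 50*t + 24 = (t + 1)*(t^3 + 9*t^2 + 26*t + 24) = (t + 1)*(t + 2)*(t^2 + 7*t + 12) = (t + 1)*(t + 2)*(t + 3)*(t + 4)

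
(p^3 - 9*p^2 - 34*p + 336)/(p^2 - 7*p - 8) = (p^2 - p - 42)/(p + 1)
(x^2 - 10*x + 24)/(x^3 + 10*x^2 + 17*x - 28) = (x^2 - 10*x + 24)/(x^3 + 10*x^2 + 17*x - 28)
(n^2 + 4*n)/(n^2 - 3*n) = (n + 4)/(n - 3)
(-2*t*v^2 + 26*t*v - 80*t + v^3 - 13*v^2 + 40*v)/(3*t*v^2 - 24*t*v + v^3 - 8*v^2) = (-2*t*v + 10*t + v^2 - 5*v)/(v*(3*t + v))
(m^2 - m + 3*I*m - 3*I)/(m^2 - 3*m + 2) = (m + 3*I)/(m - 2)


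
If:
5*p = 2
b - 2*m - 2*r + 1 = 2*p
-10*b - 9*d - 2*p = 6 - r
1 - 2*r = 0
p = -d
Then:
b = -27/100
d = -2/5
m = -107/200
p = 2/5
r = 1/2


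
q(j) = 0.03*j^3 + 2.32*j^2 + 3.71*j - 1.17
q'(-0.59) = 1.00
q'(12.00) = 72.35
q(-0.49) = -2.43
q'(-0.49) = 1.46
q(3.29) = 37.22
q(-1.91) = -0.00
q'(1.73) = 12.01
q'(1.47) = 10.73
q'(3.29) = 19.95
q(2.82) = 28.41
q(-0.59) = -2.56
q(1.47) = 9.39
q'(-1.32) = -2.26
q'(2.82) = 17.51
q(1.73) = 12.35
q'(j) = 0.09*j^2 + 4.64*j + 3.71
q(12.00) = 429.27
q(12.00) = 429.27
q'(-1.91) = -4.82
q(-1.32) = -2.09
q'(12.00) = 72.35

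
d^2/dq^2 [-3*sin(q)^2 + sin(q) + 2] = -sin(q) - 6*cos(2*q)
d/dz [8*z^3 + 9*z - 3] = 24*z^2 + 9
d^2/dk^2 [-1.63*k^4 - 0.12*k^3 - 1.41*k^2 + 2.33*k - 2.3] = -19.56*k^2 - 0.72*k - 2.82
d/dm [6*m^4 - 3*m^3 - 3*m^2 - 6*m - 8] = 24*m^3 - 9*m^2 - 6*m - 6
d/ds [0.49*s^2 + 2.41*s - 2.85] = 0.98*s + 2.41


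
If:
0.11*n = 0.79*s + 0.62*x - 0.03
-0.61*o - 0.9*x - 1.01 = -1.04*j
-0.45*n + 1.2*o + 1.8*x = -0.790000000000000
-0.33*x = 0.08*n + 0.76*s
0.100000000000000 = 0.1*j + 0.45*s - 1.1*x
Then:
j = 0.54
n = -0.20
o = -0.69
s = 0.03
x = -0.03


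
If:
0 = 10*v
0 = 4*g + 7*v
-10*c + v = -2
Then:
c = 1/5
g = 0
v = 0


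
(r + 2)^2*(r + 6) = r^3 + 10*r^2 + 28*r + 24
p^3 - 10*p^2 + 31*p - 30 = (p - 5)*(p - 3)*(p - 2)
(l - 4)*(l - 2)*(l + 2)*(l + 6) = l^4 + 2*l^3 - 28*l^2 - 8*l + 96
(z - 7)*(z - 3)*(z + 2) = z^3 - 8*z^2 + z + 42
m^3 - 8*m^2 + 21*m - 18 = (m - 3)^2*(m - 2)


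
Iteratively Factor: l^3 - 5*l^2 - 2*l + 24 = (l - 4)*(l^2 - l - 6) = (l - 4)*(l + 2)*(l - 3)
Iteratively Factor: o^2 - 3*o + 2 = (o - 1)*(o - 2)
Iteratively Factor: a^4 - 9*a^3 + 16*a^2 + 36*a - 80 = (a - 4)*(a^3 - 5*a^2 - 4*a + 20) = (a - 4)*(a + 2)*(a^2 - 7*a + 10) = (a - 4)*(a - 2)*(a + 2)*(a - 5)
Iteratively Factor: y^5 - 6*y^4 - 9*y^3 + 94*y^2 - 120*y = (y)*(y^4 - 6*y^3 - 9*y^2 + 94*y - 120) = y*(y - 5)*(y^3 - y^2 - 14*y + 24) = y*(y - 5)*(y - 3)*(y^2 + 2*y - 8) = y*(y - 5)*(y - 3)*(y + 4)*(y - 2)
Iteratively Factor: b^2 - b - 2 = (b - 2)*(b + 1)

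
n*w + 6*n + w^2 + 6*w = (n + w)*(w + 6)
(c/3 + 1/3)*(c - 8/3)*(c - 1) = c^3/3 - 8*c^2/9 - c/3 + 8/9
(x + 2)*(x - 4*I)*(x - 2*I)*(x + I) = x^4 + 2*x^3 - 5*I*x^3 - 2*x^2 - 10*I*x^2 - 4*x - 8*I*x - 16*I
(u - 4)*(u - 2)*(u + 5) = u^3 - u^2 - 22*u + 40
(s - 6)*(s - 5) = s^2 - 11*s + 30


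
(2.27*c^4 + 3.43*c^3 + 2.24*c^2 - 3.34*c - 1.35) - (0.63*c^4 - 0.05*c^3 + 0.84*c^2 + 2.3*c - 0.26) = 1.64*c^4 + 3.48*c^3 + 1.4*c^2 - 5.64*c - 1.09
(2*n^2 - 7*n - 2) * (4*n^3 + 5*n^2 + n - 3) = 8*n^5 - 18*n^4 - 41*n^3 - 23*n^2 + 19*n + 6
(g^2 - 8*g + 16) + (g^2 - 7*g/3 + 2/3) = 2*g^2 - 31*g/3 + 50/3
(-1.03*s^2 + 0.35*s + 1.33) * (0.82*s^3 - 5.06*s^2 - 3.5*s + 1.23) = -0.8446*s^5 + 5.4988*s^4 + 2.9246*s^3 - 9.2217*s^2 - 4.2245*s + 1.6359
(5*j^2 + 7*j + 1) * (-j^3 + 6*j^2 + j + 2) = -5*j^5 + 23*j^4 + 46*j^3 + 23*j^2 + 15*j + 2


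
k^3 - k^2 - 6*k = k*(k - 3)*(k + 2)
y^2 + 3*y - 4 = (y - 1)*(y + 4)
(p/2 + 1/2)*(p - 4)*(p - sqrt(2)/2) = p^3/2 - 3*p^2/2 - sqrt(2)*p^2/4 - 2*p + 3*sqrt(2)*p/4 + sqrt(2)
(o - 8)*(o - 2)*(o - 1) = o^3 - 11*o^2 + 26*o - 16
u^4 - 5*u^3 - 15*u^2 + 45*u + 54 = (u - 6)*(u - 3)*(u + 1)*(u + 3)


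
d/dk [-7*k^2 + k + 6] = 1 - 14*k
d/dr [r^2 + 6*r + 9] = 2*r + 6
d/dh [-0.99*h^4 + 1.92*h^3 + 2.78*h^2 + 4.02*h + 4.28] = -3.96*h^3 + 5.76*h^2 + 5.56*h + 4.02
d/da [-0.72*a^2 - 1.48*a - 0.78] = -1.44*a - 1.48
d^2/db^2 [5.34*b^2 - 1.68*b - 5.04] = 10.6800000000000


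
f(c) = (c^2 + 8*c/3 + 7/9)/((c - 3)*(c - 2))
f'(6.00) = -1.34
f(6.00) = 4.40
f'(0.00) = 0.55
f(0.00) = 0.13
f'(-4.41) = -0.08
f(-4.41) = 0.18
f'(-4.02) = -0.08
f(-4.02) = 0.15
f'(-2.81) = -0.09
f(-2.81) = 0.04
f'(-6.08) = -0.06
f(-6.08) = 0.29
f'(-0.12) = 0.42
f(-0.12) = 0.07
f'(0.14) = 0.75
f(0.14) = 0.22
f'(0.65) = 2.33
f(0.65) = 0.92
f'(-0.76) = 0.07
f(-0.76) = -0.06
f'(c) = (2*c + 8/3)/((c - 3)*(c - 2)) - (c^2 + 8*c/3 + 7/9)/((c - 3)*(c - 2)^2) - (c^2 + 8*c/3 + 7/9)/((c - 3)^2*(c - 2)) = (-69*c^2 + 94*c + 179)/(9*(c^4 - 10*c^3 + 37*c^2 - 60*c + 36))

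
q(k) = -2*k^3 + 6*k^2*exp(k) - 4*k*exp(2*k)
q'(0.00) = -4.00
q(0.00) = 0.00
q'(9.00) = -4985344908.58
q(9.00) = -2359822248.16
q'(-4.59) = -125.68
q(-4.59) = 194.69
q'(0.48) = -10.32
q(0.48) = -3.00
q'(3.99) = -97299.78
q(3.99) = -41597.71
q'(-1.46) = -13.47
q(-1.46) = 9.51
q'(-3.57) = -75.50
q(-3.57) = 93.16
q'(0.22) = -5.58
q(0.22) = -1.03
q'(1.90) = -582.67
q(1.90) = -208.63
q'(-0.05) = -3.83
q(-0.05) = 0.20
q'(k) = 6*k^2*exp(k) - 6*k^2 - 8*k*exp(2*k) + 12*k*exp(k) - 4*exp(2*k)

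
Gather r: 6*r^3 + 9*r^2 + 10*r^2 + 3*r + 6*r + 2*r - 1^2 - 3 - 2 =6*r^3 + 19*r^2 + 11*r - 6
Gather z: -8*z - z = -9*z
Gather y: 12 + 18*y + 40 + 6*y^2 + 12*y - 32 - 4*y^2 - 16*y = 2*y^2 + 14*y + 20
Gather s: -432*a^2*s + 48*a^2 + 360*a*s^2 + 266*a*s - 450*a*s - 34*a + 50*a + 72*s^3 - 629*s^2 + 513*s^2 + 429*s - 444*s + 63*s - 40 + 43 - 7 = 48*a^2 + 16*a + 72*s^3 + s^2*(360*a - 116) + s*(-432*a^2 - 184*a + 48) - 4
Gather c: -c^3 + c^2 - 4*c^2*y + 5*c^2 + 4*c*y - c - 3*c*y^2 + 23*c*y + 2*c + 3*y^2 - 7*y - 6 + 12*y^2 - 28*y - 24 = -c^3 + c^2*(6 - 4*y) + c*(-3*y^2 + 27*y + 1) + 15*y^2 - 35*y - 30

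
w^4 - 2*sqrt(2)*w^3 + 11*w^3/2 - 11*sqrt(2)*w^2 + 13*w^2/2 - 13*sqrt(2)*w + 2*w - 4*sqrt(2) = (w + 1/2)*(w + 1)*(w + 4)*(w - 2*sqrt(2))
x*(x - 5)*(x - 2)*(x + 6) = x^4 - x^3 - 32*x^2 + 60*x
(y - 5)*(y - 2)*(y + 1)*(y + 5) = y^4 - y^3 - 27*y^2 + 25*y + 50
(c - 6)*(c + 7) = c^2 + c - 42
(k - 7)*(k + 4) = k^2 - 3*k - 28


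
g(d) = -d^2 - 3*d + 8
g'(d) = -2*d - 3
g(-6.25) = -12.31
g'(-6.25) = 9.50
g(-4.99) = -1.93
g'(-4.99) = 6.98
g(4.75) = -28.81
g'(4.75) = -12.50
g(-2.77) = 8.64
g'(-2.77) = 2.54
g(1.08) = 3.59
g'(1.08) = -5.16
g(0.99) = 4.05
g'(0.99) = -4.98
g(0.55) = 6.05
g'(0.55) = -4.10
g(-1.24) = 10.18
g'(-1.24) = -0.52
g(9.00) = -100.00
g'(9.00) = -21.00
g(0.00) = 8.00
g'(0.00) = -3.00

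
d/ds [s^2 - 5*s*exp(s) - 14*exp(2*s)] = -5*s*exp(s) + 2*s - 28*exp(2*s) - 5*exp(s)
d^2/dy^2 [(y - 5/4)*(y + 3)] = 2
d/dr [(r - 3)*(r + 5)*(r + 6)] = 3*r^2 + 16*r - 3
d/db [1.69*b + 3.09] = 1.69000000000000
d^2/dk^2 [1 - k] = 0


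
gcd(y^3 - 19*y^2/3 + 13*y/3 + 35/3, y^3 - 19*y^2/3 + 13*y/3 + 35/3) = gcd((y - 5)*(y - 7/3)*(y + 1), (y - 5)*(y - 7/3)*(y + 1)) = y^3 - 19*y^2/3 + 13*y/3 + 35/3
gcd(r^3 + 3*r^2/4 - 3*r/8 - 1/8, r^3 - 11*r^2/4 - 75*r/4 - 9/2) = r + 1/4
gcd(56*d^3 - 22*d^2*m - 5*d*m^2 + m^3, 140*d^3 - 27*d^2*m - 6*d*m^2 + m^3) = 7*d - m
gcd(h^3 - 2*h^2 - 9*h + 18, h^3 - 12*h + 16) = h - 2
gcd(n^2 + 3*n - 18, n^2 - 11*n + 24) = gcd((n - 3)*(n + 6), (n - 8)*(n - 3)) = n - 3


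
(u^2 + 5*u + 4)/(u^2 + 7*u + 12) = (u + 1)/(u + 3)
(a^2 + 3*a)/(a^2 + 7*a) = (a + 3)/(a + 7)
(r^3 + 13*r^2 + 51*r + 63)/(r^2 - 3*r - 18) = (r^2 + 10*r + 21)/(r - 6)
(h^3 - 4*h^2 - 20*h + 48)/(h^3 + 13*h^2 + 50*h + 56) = (h^2 - 8*h + 12)/(h^2 + 9*h + 14)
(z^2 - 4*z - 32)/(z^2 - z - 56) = (z + 4)/(z + 7)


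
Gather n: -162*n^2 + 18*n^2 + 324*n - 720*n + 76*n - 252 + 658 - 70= -144*n^2 - 320*n + 336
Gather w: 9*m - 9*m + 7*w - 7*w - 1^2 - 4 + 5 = 0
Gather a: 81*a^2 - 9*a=81*a^2 - 9*a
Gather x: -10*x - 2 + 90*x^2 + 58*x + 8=90*x^2 + 48*x + 6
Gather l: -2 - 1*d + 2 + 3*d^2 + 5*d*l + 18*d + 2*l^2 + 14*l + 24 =3*d^2 + 17*d + 2*l^2 + l*(5*d + 14) + 24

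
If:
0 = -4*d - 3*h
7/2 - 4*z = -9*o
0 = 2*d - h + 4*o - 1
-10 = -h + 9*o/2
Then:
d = 267/58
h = -178/29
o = -104/29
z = -1669/232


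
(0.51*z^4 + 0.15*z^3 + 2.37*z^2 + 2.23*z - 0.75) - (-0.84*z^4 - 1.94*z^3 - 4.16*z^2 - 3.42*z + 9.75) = 1.35*z^4 + 2.09*z^3 + 6.53*z^2 + 5.65*z - 10.5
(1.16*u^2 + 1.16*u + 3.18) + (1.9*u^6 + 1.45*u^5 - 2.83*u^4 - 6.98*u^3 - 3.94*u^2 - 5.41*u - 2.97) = 1.9*u^6 + 1.45*u^5 - 2.83*u^4 - 6.98*u^3 - 2.78*u^2 - 4.25*u + 0.21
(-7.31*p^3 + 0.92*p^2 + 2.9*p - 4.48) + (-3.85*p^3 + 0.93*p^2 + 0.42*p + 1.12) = -11.16*p^3 + 1.85*p^2 + 3.32*p - 3.36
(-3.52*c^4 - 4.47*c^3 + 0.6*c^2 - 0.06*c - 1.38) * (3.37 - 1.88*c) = 6.6176*c^5 - 3.4588*c^4 - 16.1919*c^3 + 2.1348*c^2 + 2.3922*c - 4.6506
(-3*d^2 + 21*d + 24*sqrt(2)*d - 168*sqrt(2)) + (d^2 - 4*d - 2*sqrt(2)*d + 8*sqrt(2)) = -2*d^2 + 17*d + 22*sqrt(2)*d - 160*sqrt(2)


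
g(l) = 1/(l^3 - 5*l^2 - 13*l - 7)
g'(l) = (-3*l^2 + 10*l + 13)/(l^3 - 5*l^2 - 13*l - 7)^2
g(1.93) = -0.02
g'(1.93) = 0.01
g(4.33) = -0.01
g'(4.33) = 0.00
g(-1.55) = -0.39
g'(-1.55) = -1.45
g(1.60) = -0.03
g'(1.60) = 0.02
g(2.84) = -0.02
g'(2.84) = 0.00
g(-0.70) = -1.44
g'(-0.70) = 9.43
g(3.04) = -0.02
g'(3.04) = 0.00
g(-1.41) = -0.71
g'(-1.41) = -3.53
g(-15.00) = 0.00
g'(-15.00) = 0.00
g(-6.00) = 0.00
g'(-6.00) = 0.00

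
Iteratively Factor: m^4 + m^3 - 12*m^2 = (m)*(m^3 + m^2 - 12*m) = m*(m + 4)*(m^2 - 3*m) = m^2*(m + 4)*(m - 3)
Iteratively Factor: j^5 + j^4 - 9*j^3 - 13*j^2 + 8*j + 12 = (j + 1)*(j^4 - 9*j^2 - 4*j + 12) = (j + 1)*(j + 2)*(j^3 - 2*j^2 - 5*j + 6) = (j + 1)*(j + 2)^2*(j^2 - 4*j + 3) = (j - 1)*(j + 1)*(j + 2)^2*(j - 3)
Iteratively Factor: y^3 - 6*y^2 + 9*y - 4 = (y - 1)*(y^2 - 5*y + 4) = (y - 1)^2*(y - 4)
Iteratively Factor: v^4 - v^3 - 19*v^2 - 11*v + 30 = (v + 3)*(v^3 - 4*v^2 - 7*v + 10) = (v - 5)*(v + 3)*(v^2 + v - 2) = (v - 5)*(v - 1)*(v + 3)*(v + 2)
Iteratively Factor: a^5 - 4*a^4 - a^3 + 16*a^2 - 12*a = (a)*(a^4 - 4*a^3 - a^2 + 16*a - 12) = a*(a - 3)*(a^3 - a^2 - 4*a + 4) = a*(a - 3)*(a - 1)*(a^2 - 4) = a*(a - 3)*(a - 1)*(a + 2)*(a - 2)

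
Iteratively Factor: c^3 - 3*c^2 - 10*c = (c + 2)*(c^2 - 5*c) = (c - 5)*(c + 2)*(c)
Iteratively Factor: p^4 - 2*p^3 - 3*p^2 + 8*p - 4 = (p - 2)*(p^3 - 3*p + 2) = (p - 2)*(p - 1)*(p^2 + p - 2) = (p - 2)*(p - 1)^2*(p + 2)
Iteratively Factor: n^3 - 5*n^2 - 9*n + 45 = (n - 5)*(n^2 - 9) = (n - 5)*(n + 3)*(n - 3)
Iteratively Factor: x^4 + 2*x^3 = (x)*(x^3 + 2*x^2) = x^2*(x^2 + 2*x) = x^2*(x + 2)*(x)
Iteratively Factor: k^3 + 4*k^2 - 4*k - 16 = (k + 4)*(k^2 - 4) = (k + 2)*(k + 4)*(k - 2)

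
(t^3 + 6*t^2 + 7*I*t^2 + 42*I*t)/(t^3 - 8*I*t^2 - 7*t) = (t^2 + t*(6 + 7*I) + 42*I)/(t^2 - 8*I*t - 7)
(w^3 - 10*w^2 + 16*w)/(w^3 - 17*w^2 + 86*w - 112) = w/(w - 7)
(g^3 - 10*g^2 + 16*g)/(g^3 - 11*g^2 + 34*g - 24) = g*(g^2 - 10*g + 16)/(g^3 - 11*g^2 + 34*g - 24)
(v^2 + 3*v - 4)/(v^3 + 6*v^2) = (v^2 + 3*v - 4)/(v^2*(v + 6))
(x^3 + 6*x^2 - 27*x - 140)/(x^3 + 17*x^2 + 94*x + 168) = (x - 5)/(x + 6)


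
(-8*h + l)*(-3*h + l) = 24*h^2 - 11*h*l + l^2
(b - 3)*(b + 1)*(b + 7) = b^3 + 5*b^2 - 17*b - 21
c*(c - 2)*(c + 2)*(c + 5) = c^4 + 5*c^3 - 4*c^2 - 20*c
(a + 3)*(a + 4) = a^2 + 7*a + 12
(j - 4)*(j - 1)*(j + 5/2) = j^3 - 5*j^2/2 - 17*j/2 + 10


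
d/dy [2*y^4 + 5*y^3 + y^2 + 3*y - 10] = 8*y^3 + 15*y^2 + 2*y + 3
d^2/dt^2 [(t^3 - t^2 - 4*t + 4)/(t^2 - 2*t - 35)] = 6*(11*t^3 + 39*t^2 + 1077*t - 263)/(t^6 - 6*t^5 - 93*t^4 + 412*t^3 + 3255*t^2 - 7350*t - 42875)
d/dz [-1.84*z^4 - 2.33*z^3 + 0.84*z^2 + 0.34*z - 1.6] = -7.36*z^3 - 6.99*z^2 + 1.68*z + 0.34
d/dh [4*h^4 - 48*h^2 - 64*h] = 16*h^3 - 96*h - 64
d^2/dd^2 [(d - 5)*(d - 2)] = 2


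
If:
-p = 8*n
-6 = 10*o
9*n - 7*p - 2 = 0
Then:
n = 2/65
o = -3/5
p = -16/65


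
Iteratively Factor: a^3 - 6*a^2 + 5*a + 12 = (a - 4)*(a^2 - 2*a - 3) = (a - 4)*(a + 1)*(a - 3)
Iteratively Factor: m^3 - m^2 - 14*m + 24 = (m + 4)*(m^2 - 5*m + 6) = (m - 3)*(m + 4)*(m - 2)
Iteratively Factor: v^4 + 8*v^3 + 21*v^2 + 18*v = (v + 3)*(v^3 + 5*v^2 + 6*v) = (v + 2)*(v + 3)*(v^2 + 3*v) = v*(v + 2)*(v + 3)*(v + 3)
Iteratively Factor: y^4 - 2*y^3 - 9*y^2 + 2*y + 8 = (y - 4)*(y^3 + 2*y^2 - y - 2) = (y - 4)*(y + 2)*(y^2 - 1) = (y - 4)*(y - 1)*(y + 2)*(y + 1)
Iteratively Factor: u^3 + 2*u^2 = (u)*(u^2 + 2*u) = u*(u + 2)*(u)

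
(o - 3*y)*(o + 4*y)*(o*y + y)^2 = o^4*y^2 + o^3*y^3 + 2*o^3*y^2 - 12*o^2*y^4 + 2*o^2*y^3 + o^2*y^2 - 24*o*y^4 + o*y^3 - 12*y^4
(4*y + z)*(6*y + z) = 24*y^2 + 10*y*z + z^2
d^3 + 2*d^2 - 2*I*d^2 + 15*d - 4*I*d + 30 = (d + 2)*(d - 5*I)*(d + 3*I)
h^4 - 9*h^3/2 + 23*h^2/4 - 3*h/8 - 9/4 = (h - 2)*(h - 3/2)^2*(h + 1/2)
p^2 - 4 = (p - 2)*(p + 2)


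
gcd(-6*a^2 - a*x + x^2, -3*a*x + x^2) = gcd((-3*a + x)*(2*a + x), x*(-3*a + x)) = -3*a + x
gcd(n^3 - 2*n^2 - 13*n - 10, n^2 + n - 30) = n - 5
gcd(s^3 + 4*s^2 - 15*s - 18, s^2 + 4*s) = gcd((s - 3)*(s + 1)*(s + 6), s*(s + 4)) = 1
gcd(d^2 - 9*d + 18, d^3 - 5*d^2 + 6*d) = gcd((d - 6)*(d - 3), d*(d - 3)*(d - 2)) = d - 3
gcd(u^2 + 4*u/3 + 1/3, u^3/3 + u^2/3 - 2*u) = 1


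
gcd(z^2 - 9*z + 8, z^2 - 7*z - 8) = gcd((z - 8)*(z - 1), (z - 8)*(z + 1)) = z - 8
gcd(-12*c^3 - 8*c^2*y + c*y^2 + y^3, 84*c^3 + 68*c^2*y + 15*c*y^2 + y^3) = 2*c + y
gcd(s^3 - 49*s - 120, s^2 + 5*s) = s + 5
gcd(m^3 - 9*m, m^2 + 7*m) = m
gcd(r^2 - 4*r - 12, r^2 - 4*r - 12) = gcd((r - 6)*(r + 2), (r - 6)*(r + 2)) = r^2 - 4*r - 12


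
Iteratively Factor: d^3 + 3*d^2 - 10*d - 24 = (d + 4)*(d^2 - d - 6) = (d + 2)*(d + 4)*(d - 3)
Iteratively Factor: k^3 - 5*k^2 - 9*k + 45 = (k + 3)*(k^2 - 8*k + 15) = (k - 5)*(k + 3)*(k - 3)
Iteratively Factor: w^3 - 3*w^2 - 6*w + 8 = (w - 4)*(w^2 + w - 2) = (w - 4)*(w + 2)*(w - 1)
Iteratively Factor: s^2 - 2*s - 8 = (s + 2)*(s - 4)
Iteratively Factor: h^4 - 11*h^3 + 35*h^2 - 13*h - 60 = (h - 3)*(h^3 - 8*h^2 + 11*h + 20) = (h - 4)*(h - 3)*(h^2 - 4*h - 5) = (h - 4)*(h - 3)*(h + 1)*(h - 5)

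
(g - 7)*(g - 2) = g^2 - 9*g + 14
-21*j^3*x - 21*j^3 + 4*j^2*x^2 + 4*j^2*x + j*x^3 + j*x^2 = (-3*j + x)*(7*j + x)*(j*x + j)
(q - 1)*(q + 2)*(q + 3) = q^3 + 4*q^2 + q - 6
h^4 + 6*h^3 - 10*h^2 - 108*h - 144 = (h + 2)*(h + 4)*(h - 3*sqrt(2))*(h + 3*sqrt(2))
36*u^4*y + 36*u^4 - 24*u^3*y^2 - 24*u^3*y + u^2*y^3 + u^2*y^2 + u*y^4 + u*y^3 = (-3*u + y)*(-2*u + y)*(6*u + y)*(u*y + u)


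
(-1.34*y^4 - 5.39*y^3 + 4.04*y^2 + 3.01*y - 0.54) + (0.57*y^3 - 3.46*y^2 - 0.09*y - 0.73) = -1.34*y^4 - 4.82*y^3 + 0.58*y^2 + 2.92*y - 1.27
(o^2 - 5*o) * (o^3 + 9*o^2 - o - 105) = o^5 + 4*o^4 - 46*o^3 - 100*o^2 + 525*o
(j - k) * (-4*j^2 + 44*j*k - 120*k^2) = -4*j^3 + 48*j^2*k - 164*j*k^2 + 120*k^3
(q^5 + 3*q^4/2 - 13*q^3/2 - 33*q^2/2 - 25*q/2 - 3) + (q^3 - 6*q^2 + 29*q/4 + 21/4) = q^5 + 3*q^4/2 - 11*q^3/2 - 45*q^2/2 - 21*q/4 + 9/4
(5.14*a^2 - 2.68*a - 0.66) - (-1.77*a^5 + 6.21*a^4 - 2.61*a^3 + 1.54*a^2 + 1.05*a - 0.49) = 1.77*a^5 - 6.21*a^4 + 2.61*a^3 + 3.6*a^2 - 3.73*a - 0.17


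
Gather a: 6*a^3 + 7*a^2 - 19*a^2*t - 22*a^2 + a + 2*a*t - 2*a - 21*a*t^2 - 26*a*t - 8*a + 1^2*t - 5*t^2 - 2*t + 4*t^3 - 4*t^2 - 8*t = 6*a^3 + a^2*(-19*t - 15) + a*(-21*t^2 - 24*t - 9) + 4*t^3 - 9*t^2 - 9*t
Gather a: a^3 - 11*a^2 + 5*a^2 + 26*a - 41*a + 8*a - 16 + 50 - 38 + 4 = a^3 - 6*a^2 - 7*a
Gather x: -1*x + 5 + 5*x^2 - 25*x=5*x^2 - 26*x + 5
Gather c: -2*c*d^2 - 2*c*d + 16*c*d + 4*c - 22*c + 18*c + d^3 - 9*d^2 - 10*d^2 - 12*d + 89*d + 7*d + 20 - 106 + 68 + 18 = c*(-2*d^2 + 14*d) + d^3 - 19*d^2 + 84*d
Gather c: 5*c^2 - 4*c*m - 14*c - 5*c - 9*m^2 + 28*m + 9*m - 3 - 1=5*c^2 + c*(-4*m - 19) - 9*m^2 + 37*m - 4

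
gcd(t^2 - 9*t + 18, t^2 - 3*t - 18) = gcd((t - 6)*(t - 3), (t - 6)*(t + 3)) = t - 6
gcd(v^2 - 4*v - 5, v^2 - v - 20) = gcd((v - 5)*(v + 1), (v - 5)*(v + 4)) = v - 5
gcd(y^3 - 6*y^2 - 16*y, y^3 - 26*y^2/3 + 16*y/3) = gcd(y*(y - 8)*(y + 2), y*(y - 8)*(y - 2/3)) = y^2 - 8*y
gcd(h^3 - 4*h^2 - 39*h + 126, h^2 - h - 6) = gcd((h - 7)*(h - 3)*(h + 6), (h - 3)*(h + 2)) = h - 3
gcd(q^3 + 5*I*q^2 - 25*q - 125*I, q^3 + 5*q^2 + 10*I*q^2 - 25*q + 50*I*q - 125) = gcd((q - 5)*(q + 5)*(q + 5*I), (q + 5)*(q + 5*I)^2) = q^2 + q*(5 + 5*I) + 25*I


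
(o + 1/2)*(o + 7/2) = o^2 + 4*o + 7/4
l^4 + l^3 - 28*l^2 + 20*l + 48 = (l - 4)*(l - 2)*(l + 1)*(l + 6)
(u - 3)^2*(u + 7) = u^3 + u^2 - 33*u + 63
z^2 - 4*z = z*(z - 4)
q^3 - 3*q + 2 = (q - 1)^2*(q + 2)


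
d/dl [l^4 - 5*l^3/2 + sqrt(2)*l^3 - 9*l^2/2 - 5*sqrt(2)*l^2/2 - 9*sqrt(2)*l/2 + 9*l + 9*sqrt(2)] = 4*l^3 - 15*l^2/2 + 3*sqrt(2)*l^2 - 9*l - 5*sqrt(2)*l - 9*sqrt(2)/2 + 9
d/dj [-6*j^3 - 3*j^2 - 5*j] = -18*j^2 - 6*j - 5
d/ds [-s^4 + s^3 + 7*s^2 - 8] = s*(-4*s^2 + 3*s + 14)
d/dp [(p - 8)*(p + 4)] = 2*p - 4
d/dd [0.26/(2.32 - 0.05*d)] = 0.013/(0.05*d - 2.32)^2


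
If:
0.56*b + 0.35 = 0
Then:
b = -0.62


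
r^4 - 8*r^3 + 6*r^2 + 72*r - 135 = (r - 5)*(r - 3)^2*(r + 3)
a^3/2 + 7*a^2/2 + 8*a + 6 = (a/2 + 1)*(a + 2)*(a + 3)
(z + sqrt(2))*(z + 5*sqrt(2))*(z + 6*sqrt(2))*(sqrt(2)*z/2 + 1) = sqrt(2)*z^4/2 + 13*z^3 + 53*sqrt(2)*z^2 + 142*z + 60*sqrt(2)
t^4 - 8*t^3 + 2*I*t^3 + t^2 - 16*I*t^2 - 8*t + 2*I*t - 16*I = (t - 8)*(t - I)*(t + I)*(t + 2*I)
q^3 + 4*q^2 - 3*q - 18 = (q - 2)*(q + 3)^2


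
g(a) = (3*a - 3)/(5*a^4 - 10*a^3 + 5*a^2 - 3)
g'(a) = (3*a - 3)*(-20*a^3 + 30*a^2 - 10*a)/(5*a^4 - 10*a^3 + 5*a^2 - 3)^2 + 3/(5*a^4 - 10*a^3 + 5*a^2 - 3) = 3*(5*a^4 - 10*a^3 + 5*a^2 - 10*a*(a - 1)*(2*a^2 - 3*a + 1) - 3)/(5*a^4 - 10*a^3 + 5*a^2 - 3)^2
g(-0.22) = 1.39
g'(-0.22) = -3.17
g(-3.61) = -0.01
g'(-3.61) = -0.01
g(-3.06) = -0.02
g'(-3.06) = -0.01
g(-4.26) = -0.01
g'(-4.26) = -0.00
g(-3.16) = -0.01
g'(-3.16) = -0.01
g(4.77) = 0.01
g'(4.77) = -0.00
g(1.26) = -0.32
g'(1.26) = -1.86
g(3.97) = 0.01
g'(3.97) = -0.01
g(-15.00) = 0.00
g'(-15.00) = 0.00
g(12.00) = 0.00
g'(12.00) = 0.00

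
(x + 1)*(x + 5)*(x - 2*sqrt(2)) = x^3 - 2*sqrt(2)*x^2 + 6*x^2 - 12*sqrt(2)*x + 5*x - 10*sqrt(2)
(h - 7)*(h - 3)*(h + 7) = h^3 - 3*h^2 - 49*h + 147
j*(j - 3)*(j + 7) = j^3 + 4*j^2 - 21*j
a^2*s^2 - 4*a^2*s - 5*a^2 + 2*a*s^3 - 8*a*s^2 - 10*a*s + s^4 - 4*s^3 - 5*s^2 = (a + s)^2*(s - 5)*(s + 1)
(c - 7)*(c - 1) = c^2 - 8*c + 7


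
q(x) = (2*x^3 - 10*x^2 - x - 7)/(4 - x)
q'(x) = (6*x^2 - 20*x - 1)/(4 - x) + (2*x^3 - 10*x^2 - x - 7)/(4 - x)^2 = (-4*x^3 + 34*x^2 - 80*x - 11)/(x^2 - 8*x + 16)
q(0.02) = -1.76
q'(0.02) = -0.79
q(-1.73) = -7.95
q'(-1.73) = 7.61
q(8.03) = -93.23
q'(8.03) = -32.77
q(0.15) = -1.91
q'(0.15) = -1.50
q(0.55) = -2.97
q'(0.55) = -3.81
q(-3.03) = -21.54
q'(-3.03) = 13.25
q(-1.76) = -8.18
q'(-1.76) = 7.74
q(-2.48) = -14.90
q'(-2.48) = 10.90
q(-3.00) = -21.14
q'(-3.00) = 13.12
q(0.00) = -1.75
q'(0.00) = -0.69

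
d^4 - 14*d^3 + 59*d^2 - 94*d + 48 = (d - 8)*(d - 3)*(d - 2)*(d - 1)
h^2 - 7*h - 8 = (h - 8)*(h + 1)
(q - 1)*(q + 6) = q^2 + 5*q - 6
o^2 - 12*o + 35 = (o - 7)*(o - 5)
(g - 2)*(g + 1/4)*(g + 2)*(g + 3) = g^4 + 13*g^3/4 - 13*g^2/4 - 13*g - 3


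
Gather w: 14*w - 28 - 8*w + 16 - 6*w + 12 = 0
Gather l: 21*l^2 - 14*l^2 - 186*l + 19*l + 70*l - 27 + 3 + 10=7*l^2 - 97*l - 14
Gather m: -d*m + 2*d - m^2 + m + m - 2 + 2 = 2*d - m^2 + m*(2 - d)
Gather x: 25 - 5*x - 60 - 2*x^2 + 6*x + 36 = -2*x^2 + x + 1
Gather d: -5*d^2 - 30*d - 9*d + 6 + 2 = -5*d^2 - 39*d + 8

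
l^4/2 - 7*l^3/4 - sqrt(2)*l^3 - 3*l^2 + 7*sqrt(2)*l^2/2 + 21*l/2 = l*(l/2 + sqrt(2)/2)*(l - 7/2)*(l - 3*sqrt(2))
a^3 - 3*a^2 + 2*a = a*(a - 2)*(a - 1)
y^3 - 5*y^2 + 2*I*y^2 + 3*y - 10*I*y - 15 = (y - 5)*(y - I)*(y + 3*I)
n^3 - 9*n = n*(n - 3)*(n + 3)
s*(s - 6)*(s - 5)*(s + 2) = s^4 - 9*s^3 + 8*s^2 + 60*s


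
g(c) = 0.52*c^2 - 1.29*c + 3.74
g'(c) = 1.04*c - 1.29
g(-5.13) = 24.04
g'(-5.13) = -6.63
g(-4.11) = 17.83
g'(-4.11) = -5.56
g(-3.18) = 13.10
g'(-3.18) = -4.60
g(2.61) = 3.92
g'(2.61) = 1.42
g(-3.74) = 15.84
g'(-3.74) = -5.18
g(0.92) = 2.99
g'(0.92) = -0.33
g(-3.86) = 16.47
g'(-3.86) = -5.30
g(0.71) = 3.09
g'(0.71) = -0.55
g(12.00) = 63.14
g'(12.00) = 11.19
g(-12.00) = 94.10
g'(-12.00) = -13.77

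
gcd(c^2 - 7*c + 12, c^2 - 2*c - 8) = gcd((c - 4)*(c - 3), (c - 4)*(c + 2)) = c - 4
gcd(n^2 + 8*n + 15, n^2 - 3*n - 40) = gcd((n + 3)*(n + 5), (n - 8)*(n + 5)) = n + 5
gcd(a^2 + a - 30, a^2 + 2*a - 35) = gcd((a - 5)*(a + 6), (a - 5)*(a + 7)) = a - 5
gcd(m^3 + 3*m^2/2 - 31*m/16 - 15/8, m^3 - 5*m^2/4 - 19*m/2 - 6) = m^2 + 11*m/4 + 3/2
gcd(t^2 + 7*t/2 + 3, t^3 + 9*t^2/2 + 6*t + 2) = t + 2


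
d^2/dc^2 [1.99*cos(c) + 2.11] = -1.99*cos(c)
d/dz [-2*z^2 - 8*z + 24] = -4*z - 8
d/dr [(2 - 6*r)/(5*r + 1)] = -16/(5*r + 1)^2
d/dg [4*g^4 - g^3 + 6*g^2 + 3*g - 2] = 16*g^3 - 3*g^2 + 12*g + 3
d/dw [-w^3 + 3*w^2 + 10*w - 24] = -3*w^2 + 6*w + 10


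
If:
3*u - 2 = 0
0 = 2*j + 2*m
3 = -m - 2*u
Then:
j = 13/3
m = -13/3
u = 2/3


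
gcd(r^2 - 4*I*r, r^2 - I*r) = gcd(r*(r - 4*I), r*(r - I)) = r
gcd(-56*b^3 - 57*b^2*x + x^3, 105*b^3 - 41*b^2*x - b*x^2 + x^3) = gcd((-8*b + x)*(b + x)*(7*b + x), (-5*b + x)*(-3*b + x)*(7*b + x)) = 7*b + x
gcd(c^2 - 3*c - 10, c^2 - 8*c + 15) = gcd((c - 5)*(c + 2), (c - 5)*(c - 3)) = c - 5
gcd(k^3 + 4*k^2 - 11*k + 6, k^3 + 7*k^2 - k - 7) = k - 1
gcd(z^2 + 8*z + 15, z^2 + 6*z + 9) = z + 3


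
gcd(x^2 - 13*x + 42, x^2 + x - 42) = x - 6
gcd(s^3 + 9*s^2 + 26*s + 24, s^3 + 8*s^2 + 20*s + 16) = s^2 + 6*s + 8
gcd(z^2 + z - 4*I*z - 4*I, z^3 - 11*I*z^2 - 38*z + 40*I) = z - 4*I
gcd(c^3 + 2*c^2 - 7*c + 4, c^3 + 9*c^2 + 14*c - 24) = c^2 + 3*c - 4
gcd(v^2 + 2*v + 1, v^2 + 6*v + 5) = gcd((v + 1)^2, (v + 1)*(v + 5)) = v + 1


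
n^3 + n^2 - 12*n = n*(n - 3)*(n + 4)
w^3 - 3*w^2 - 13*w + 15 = (w - 5)*(w - 1)*(w + 3)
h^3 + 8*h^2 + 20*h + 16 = (h + 2)^2*(h + 4)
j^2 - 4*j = j*(j - 4)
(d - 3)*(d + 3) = d^2 - 9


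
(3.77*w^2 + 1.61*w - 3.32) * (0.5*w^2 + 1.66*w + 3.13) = 1.885*w^4 + 7.0632*w^3 + 12.8127*w^2 - 0.4719*w - 10.3916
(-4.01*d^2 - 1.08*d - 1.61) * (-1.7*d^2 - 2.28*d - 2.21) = 6.817*d^4 + 10.9788*d^3 + 14.0615*d^2 + 6.0576*d + 3.5581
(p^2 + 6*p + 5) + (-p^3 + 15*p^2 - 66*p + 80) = -p^3 + 16*p^2 - 60*p + 85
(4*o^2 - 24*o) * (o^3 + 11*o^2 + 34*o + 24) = 4*o^5 + 20*o^4 - 128*o^3 - 720*o^2 - 576*o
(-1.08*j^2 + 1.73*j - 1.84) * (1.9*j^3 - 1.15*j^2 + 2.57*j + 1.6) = -2.052*j^5 + 4.529*j^4 - 8.2611*j^3 + 4.8341*j^2 - 1.9608*j - 2.944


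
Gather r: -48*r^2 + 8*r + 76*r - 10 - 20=-48*r^2 + 84*r - 30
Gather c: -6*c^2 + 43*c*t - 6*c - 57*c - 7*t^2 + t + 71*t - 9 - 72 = -6*c^2 + c*(43*t - 63) - 7*t^2 + 72*t - 81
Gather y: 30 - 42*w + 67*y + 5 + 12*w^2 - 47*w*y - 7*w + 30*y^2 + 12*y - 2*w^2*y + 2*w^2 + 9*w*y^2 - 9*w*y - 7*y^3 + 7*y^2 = 14*w^2 - 49*w - 7*y^3 + y^2*(9*w + 37) + y*(-2*w^2 - 56*w + 79) + 35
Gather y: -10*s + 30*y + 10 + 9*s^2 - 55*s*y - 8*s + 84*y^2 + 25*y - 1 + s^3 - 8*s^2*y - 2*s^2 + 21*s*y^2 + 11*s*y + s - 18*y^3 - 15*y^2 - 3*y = s^3 + 7*s^2 - 17*s - 18*y^3 + y^2*(21*s + 69) + y*(-8*s^2 - 44*s + 52) + 9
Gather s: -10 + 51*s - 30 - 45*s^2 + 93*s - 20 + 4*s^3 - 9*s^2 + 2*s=4*s^3 - 54*s^2 + 146*s - 60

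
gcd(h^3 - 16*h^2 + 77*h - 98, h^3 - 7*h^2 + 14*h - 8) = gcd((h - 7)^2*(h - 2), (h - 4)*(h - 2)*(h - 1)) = h - 2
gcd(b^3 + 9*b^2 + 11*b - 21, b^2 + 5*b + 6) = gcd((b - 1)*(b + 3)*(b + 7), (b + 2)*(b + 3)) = b + 3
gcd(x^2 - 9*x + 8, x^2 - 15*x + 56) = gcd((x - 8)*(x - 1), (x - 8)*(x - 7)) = x - 8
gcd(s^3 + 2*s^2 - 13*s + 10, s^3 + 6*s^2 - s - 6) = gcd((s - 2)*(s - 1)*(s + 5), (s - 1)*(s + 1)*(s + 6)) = s - 1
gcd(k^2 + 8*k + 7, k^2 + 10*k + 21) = k + 7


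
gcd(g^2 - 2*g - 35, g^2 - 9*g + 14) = g - 7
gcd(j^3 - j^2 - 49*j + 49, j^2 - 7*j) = j - 7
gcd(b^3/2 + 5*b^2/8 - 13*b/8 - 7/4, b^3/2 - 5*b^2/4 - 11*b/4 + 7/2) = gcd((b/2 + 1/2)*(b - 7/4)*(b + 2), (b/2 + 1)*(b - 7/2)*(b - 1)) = b + 2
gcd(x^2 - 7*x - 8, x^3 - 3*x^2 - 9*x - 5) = x + 1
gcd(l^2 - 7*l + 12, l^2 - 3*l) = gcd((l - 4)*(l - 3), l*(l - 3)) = l - 3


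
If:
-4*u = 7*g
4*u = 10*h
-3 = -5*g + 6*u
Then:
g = 6/31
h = -21/155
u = -21/62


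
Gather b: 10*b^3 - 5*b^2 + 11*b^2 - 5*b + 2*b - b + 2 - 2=10*b^3 + 6*b^2 - 4*b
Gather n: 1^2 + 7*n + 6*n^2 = 6*n^2 + 7*n + 1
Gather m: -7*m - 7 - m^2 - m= -m^2 - 8*m - 7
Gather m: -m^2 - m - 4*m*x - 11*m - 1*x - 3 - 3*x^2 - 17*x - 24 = -m^2 + m*(-4*x - 12) - 3*x^2 - 18*x - 27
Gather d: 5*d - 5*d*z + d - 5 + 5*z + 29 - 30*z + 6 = d*(6 - 5*z) - 25*z + 30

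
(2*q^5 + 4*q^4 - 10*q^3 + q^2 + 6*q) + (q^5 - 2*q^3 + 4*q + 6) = 3*q^5 + 4*q^4 - 12*q^3 + q^2 + 10*q + 6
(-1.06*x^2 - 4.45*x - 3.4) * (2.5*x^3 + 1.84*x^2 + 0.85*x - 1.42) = -2.65*x^5 - 13.0754*x^4 - 17.589*x^3 - 8.5333*x^2 + 3.429*x + 4.828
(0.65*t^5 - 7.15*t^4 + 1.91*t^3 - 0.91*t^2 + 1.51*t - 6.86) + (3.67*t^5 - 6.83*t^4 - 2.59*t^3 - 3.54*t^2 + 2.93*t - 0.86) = 4.32*t^5 - 13.98*t^4 - 0.68*t^3 - 4.45*t^2 + 4.44*t - 7.72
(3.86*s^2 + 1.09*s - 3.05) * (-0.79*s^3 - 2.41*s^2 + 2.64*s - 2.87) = -3.0494*s^5 - 10.1637*s^4 + 9.973*s^3 - 0.850099999999999*s^2 - 11.1803*s + 8.7535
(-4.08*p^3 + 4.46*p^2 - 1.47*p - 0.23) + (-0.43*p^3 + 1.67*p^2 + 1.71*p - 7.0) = -4.51*p^3 + 6.13*p^2 + 0.24*p - 7.23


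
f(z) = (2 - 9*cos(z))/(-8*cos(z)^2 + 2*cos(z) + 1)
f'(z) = (2 - 9*cos(z))*(-16*sin(z)*cos(z) + 2*sin(z))/(-8*cos(z)^2 + 2*cos(z) + 1)^2 + 9*sin(z)/(-8*cos(z)^2 + 2*cos(z) + 1)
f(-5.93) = 1.55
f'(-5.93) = 0.92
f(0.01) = 1.40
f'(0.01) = 0.02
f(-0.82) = 3.05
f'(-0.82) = -9.77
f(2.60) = -1.47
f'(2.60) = 1.11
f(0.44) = 1.64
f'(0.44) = 1.31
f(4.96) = -0.20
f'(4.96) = -9.02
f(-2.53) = -1.56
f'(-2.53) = -1.39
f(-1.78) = 16.15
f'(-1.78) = -387.71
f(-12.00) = 1.86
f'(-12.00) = 2.21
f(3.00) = -1.24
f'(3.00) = 0.21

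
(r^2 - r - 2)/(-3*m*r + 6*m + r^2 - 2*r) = (r + 1)/(-3*m + r)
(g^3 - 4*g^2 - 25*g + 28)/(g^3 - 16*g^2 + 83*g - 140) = (g^2 + 3*g - 4)/(g^2 - 9*g + 20)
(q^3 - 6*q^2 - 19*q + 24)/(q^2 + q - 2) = (q^2 - 5*q - 24)/(q + 2)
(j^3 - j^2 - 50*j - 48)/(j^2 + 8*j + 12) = (j^2 - 7*j - 8)/(j + 2)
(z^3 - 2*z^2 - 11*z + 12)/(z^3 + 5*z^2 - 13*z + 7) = (z^2 - z - 12)/(z^2 + 6*z - 7)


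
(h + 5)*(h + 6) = h^2 + 11*h + 30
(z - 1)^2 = z^2 - 2*z + 1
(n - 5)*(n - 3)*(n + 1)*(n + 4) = n^4 - 3*n^3 - 21*n^2 + 43*n + 60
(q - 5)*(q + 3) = q^2 - 2*q - 15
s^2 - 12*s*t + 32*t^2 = (s - 8*t)*(s - 4*t)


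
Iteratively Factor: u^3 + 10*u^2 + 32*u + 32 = (u + 4)*(u^2 + 6*u + 8) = (u + 4)^2*(u + 2)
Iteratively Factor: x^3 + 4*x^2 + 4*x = (x + 2)*(x^2 + 2*x) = (x + 2)^2*(x)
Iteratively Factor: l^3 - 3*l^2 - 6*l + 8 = (l - 4)*(l^2 + l - 2) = (l - 4)*(l - 1)*(l + 2)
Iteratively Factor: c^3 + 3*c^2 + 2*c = (c + 1)*(c^2 + 2*c) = (c + 1)*(c + 2)*(c)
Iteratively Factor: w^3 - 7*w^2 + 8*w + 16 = (w - 4)*(w^2 - 3*w - 4) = (w - 4)^2*(w + 1)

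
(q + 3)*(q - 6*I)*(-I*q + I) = -I*q^3 - 6*q^2 - 2*I*q^2 - 12*q + 3*I*q + 18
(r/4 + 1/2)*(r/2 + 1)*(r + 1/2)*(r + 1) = r^4/8 + 11*r^3/16 + 21*r^2/16 + r + 1/4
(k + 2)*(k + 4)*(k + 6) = k^3 + 12*k^2 + 44*k + 48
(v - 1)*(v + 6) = v^2 + 5*v - 6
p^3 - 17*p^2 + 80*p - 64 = (p - 8)^2*(p - 1)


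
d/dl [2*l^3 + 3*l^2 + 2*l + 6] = 6*l^2 + 6*l + 2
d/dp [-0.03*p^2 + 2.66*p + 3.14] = 2.66 - 0.06*p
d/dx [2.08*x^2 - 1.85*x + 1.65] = 4.16*x - 1.85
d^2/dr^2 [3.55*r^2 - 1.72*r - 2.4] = 7.10000000000000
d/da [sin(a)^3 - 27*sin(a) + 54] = 3*(sin(a)^2 - 9)*cos(a)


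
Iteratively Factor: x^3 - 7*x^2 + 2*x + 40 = (x - 5)*(x^2 - 2*x - 8) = (x - 5)*(x + 2)*(x - 4)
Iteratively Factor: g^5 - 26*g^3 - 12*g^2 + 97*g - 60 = (g + 4)*(g^4 - 4*g^3 - 10*g^2 + 28*g - 15) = (g + 3)*(g + 4)*(g^3 - 7*g^2 + 11*g - 5) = (g - 5)*(g + 3)*(g + 4)*(g^2 - 2*g + 1) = (g - 5)*(g - 1)*(g + 3)*(g + 4)*(g - 1)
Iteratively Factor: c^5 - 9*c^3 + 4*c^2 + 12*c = (c)*(c^4 - 9*c^2 + 4*c + 12) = c*(c + 1)*(c^3 - c^2 - 8*c + 12) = c*(c - 2)*(c + 1)*(c^2 + c - 6) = c*(c - 2)*(c + 1)*(c + 3)*(c - 2)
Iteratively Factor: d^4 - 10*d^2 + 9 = (d - 3)*(d^3 + 3*d^2 - d - 3) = (d - 3)*(d - 1)*(d^2 + 4*d + 3) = (d - 3)*(d - 1)*(d + 1)*(d + 3)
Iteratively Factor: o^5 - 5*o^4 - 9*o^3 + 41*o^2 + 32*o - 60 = (o + 2)*(o^4 - 7*o^3 + 5*o^2 + 31*o - 30) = (o - 3)*(o + 2)*(o^3 - 4*o^2 - 7*o + 10) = (o - 3)*(o - 1)*(o + 2)*(o^2 - 3*o - 10) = (o - 5)*(o - 3)*(o - 1)*(o + 2)*(o + 2)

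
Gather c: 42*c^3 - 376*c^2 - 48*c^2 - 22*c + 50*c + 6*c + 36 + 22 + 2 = 42*c^3 - 424*c^2 + 34*c + 60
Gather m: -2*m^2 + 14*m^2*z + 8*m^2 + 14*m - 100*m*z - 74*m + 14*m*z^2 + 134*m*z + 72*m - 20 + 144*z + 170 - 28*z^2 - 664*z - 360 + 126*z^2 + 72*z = m^2*(14*z + 6) + m*(14*z^2 + 34*z + 12) + 98*z^2 - 448*z - 210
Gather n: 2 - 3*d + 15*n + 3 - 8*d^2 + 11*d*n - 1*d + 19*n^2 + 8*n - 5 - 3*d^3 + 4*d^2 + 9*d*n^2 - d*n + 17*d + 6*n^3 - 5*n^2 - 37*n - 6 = -3*d^3 - 4*d^2 + 13*d + 6*n^3 + n^2*(9*d + 14) + n*(10*d - 14) - 6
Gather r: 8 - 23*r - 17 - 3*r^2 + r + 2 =-3*r^2 - 22*r - 7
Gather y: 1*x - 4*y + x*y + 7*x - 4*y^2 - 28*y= 8*x - 4*y^2 + y*(x - 32)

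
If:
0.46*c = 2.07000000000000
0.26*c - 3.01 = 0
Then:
No Solution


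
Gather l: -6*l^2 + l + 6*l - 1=-6*l^2 + 7*l - 1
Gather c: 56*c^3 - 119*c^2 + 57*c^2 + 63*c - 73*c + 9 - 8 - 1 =56*c^3 - 62*c^2 - 10*c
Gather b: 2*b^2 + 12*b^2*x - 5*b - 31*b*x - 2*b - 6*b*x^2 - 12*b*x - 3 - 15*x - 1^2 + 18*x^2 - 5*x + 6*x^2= b^2*(12*x + 2) + b*(-6*x^2 - 43*x - 7) + 24*x^2 - 20*x - 4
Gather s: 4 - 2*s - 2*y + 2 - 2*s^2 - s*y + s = -2*s^2 + s*(-y - 1) - 2*y + 6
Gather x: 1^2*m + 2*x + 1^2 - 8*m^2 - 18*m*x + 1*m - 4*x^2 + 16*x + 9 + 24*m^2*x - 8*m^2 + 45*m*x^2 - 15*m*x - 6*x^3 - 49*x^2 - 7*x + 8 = -16*m^2 + 2*m - 6*x^3 + x^2*(45*m - 53) + x*(24*m^2 - 33*m + 11) + 18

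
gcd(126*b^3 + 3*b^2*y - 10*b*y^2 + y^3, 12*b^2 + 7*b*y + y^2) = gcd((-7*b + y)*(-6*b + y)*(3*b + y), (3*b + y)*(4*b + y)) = 3*b + y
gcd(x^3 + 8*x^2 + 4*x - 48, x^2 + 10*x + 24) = x^2 + 10*x + 24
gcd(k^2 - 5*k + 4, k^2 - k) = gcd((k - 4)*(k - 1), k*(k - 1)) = k - 1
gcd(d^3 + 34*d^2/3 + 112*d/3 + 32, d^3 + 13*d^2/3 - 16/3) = d^2 + 16*d/3 + 16/3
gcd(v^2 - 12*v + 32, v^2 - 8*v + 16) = v - 4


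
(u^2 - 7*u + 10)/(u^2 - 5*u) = (u - 2)/u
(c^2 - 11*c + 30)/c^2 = 1 - 11/c + 30/c^2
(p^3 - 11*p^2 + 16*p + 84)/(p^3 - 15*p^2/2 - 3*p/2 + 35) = 2*(p - 6)/(2*p - 5)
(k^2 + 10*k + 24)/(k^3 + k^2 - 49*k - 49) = (k^2 + 10*k + 24)/(k^3 + k^2 - 49*k - 49)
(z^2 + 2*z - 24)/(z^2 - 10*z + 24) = (z + 6)/(z - 6)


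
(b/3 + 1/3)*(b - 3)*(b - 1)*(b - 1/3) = b^4/3 - 10*b^3/9 + 10*b/9 - 1/3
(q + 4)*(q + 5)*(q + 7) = q^3 + 16*q^2 + 83*q + 140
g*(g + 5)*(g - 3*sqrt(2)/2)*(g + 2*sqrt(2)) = g^4 + sqrt(2)*g^3/2 + 5*g^3 - 6*g^2 + 5*sqrt(2)*g^2/2 - 30*g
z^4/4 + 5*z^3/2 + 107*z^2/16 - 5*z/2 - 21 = (z/4 + 1)*(z - 3/2)*(z + 7/2)*(z + 4)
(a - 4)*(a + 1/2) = a^2 - 7*a/2 - 2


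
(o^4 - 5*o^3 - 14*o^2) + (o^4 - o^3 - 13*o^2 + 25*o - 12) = 2*o^4 - 6*o^3 - 27*o^2 + 25*o - 12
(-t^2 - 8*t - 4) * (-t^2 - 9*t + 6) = t^4 + 17*t^3 + 70*t^2 - 12*t - 24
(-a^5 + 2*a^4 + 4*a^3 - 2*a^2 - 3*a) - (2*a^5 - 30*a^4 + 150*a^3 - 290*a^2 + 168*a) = -3*a^5 + 32*a^4 - 146*a^3 + 288*a^2 - 171*a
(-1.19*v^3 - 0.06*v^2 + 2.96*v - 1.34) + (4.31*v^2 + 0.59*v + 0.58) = -1.19*v^3 + 4.25*v^2 + 3.55*v - 0.76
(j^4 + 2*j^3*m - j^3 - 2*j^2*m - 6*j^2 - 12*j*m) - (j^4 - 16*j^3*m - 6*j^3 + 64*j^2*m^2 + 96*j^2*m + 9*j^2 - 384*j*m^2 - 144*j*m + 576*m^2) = 18*j^3*m + 5*j^3 - 64*j^2*m^2 - 98*j^2*m - 15*j^2 + 384*j*m^2 + 132*j*m - 576*m^2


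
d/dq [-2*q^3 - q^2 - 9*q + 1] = -6*q^2 - 2*q - 9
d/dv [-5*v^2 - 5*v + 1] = -10*v - 5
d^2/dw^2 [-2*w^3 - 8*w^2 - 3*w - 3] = -12*w - 16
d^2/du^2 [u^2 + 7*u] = 2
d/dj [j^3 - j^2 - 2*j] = 3*j^2 - 2*j - 2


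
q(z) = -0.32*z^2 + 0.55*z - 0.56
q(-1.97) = -2.89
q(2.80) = -1.53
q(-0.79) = -1.19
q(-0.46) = -0.88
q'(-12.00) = 8.23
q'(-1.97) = 1.81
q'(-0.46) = 0.84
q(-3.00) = -5.09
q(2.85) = -1.59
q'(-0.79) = 1.06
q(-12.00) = -53.24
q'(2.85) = -1.27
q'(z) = 0.55 - 0.64*z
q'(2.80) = -1.24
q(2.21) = -0.91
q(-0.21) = -0.69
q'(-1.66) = 1.61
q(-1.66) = -2.35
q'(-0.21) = 0.68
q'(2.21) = -0.86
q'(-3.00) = 2.47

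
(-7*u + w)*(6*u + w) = -42*u^2 - u*w + w^2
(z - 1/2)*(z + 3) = z^2 + 5*z/2 - 3/2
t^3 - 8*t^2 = t^2*(t - 8)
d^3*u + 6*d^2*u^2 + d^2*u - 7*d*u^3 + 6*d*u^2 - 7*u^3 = (d - u)*(d + 7*u)*(d*u + u)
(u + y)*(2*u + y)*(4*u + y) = 8*u^3 + 14*u^2*y + 7*u*y^2 + y^3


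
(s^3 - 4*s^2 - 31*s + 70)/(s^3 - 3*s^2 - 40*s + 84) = (s + 5)/(s + 6)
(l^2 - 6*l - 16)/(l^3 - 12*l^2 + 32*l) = (l + 2)/(l*(l - 4))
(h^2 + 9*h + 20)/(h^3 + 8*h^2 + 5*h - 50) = (h + 4)/(h^2 + 3*h - 10)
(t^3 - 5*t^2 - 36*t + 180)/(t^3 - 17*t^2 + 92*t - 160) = (t^2 - 36)/(t^2 - 12*t + 32)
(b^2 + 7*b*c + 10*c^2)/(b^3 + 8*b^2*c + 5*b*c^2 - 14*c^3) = (b + 5*c)/(b^2 + 6*b*c - 7*c^2)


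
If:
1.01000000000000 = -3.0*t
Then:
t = -0.34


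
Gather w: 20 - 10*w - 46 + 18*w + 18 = 8*w - 8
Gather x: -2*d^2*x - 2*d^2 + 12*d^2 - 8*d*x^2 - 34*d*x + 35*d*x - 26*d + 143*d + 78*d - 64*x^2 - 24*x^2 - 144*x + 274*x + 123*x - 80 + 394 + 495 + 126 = 10*d^2 + 195*d + x^2*(-8*d - 88) + x*(-2*d^2 + d + 253) + 935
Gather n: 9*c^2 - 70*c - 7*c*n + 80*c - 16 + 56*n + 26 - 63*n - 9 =9*c^2 + 10*c + n*(-7*c - 7) + 1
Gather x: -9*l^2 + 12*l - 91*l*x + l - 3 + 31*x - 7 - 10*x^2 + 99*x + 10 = -9*l^2 + 13*l - 10*x^2 + x*(130 - 91*l)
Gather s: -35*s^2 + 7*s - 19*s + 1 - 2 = -35*s^2 - 12*s - 1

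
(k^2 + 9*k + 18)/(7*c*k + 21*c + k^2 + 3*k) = (k + 6)/(7*c + k)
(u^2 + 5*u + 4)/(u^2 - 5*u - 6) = (u + 4)/(u - 6)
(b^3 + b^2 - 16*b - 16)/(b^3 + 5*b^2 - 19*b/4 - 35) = 4*(b^2 - 3*b - 4)/(4*b^2 + 4*b - 35)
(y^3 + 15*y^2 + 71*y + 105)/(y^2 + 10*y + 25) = (y^2 + 10*y + 21)/(y + 5)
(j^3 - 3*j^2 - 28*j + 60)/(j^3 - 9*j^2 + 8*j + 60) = (j^2 + 3*j - 10)/(j^2 - 3*j - 10)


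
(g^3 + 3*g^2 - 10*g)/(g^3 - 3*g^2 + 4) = g*(g + 5)/(g^2 - g - 2)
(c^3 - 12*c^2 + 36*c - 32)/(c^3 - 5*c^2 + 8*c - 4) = (c - 8)/(c - 1)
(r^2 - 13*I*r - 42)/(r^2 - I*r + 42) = (r - 6*I)/(r + 6*I)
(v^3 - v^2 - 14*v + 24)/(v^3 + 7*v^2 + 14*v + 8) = (v^2 - 5*v + 6)/(v^2 + 3*v + 2)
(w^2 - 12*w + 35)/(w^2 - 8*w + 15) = (w - 7)/(w - 3)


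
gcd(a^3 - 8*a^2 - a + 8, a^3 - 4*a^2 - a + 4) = a^2 - 1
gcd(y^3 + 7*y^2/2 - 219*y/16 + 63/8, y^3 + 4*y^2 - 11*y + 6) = y + 6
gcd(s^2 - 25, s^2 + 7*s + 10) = s + 5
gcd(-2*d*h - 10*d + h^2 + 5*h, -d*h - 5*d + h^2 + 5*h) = h + 5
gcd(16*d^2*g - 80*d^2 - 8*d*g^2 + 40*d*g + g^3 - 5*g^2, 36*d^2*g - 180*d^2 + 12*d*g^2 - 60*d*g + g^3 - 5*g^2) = g - 5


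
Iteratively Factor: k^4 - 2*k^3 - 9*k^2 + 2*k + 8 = (k + 1)*(k^3 - 3*k^2 - 6*k + 8) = (k - 4)*(k + 1)*(k^2 + k - 2) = (k - 4)*(k - 1)*(k + 1)*(k + 2)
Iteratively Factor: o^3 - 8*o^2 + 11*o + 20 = (o - 5)*(o^2 - 3*o - 4) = (o - 5)*(o + 1)*(o - 4)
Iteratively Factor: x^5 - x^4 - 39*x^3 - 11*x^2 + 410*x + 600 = (x - 5)*(x^4 + 4*x^3 - 19*x^2 - 106*x - 120) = (x - 5)*(x + 4)*(x^3 - 19*x - 30) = (x - 5)*(x + 3)*(x + 4)*(x^2 - 3*x - 10) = (x - 5)*(x + 2)*(x + 3)*(x + 4)*(x - 5)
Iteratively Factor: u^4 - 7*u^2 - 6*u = (u - 3)*(u^3 + 3*u^2 + 2*u) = u*(u - 3)*(u^2 + 3*u + 2) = u*(u - 3)*(u + 1)*(u + 2)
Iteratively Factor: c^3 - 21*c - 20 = (c - 5)*(c^2 + 5*c + 4) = (c - 5)*(c + 4)*(c + 1)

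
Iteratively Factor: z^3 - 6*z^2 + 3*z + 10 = (z + 1)*(z^2 - 7*z + 10) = (z - 2)*(z + 1)*(z - 5)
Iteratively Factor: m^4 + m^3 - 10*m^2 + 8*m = (m)*(m^3 + m^2 - 10*m + 8) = m*(m - 1)*(m^2 + 2*m - 8) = m*(m - 2)*(m - 1)*(m + 4)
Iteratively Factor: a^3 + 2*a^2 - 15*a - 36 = (a - 4)*(a^2 + 6*a + 9) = (a - 4)*(a + 3)*(a + 3)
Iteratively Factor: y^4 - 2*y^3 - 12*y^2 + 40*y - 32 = (y - 2)*(y^3 - 12*y + 16) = (y - 2)^2*(y^2 + 2*y - 8) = (y - 2)^3*(y + 4)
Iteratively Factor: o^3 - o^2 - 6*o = (o - 3)*(o^2 + 2*o) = o*(o - 3)*(o + 2)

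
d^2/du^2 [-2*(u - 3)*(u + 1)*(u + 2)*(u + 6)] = -24*u^2 - 72*u + 28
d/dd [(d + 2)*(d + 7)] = 2*d + 9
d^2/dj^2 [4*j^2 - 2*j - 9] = 8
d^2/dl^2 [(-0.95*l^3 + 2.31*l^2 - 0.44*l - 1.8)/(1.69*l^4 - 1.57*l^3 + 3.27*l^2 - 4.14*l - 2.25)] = (-5.42658999999999*l^9 + 39.585546*l^8 - 20.355036*l^7 - 201.093226*l^6 + 266.479044*l^5 - 76.217616*l^4 + 62.839008*l^3 - 200.28411*l^2 + 136.07919*l - 56.60361)/(4.826809*l^12 - 13.452231*l^11 + 40.515384*l^10 - 91.400401*l^9 + 125.022969*l^8 - 182.431359*l^7 + 158.146506*l^6 - 49.771584*l^5 + 33.881976*l^4 + 87.957981*l^3 - 66.029175*l^2 - 62.87625*l - 11.390625)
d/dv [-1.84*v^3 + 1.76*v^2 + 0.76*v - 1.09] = -5.52*v^2 + 3.52*v + 0.76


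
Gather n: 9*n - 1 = 9*n - 1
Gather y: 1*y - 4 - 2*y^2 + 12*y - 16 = -2*y^2 + 13*y - 20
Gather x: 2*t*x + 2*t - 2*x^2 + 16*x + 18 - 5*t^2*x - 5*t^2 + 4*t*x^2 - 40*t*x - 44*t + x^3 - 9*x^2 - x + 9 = -5*t^2 - 42*t + x^3 + x^2*(4*t - 11) + x*(-5*t^2 - 38*t + 15) + 27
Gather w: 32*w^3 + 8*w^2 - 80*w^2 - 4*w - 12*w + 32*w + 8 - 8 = 32*w^3 - 72*w^2 + 16*w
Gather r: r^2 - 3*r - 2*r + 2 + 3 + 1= r^2 - 5*r + 6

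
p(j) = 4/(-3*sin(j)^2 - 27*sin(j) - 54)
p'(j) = 4*(6*sin(j)*cos(j) + 27*cos(j))/(-3*sin(j)^2 - 27*sin(j) - 54)^2 = 4*(2*sin(j) + 9)*cos(j)/(3*(sin(j)^2 + 9*sin(j) + 18)^2)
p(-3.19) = -0.07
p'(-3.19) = -0.04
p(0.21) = -0.07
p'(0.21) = 0.03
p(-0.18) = -0.08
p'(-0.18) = 0.04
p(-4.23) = -0.05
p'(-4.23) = -0.01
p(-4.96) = -0.05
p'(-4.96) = 0.00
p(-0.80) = -0.11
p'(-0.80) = 0.05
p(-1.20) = -0.13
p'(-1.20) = 0.03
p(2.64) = -0.06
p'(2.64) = -0.02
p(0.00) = -0.07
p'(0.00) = 0.04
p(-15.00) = -0.11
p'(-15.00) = -0.05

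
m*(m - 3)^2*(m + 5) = m^4 - m^3 - 21*m^2 + 45*m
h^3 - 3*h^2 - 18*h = h*(h - 6)*(h + 3)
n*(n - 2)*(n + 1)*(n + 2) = n^4 + n^3 - 4*n^2 - 4*n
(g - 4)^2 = g^2 - 8*g + 16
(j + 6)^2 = j^2 + 12*j + 36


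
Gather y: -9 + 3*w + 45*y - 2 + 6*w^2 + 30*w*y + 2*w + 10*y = 6*w^2 + 5*w + y*(30*w + 55) - 11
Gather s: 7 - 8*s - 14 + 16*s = 8*s - 7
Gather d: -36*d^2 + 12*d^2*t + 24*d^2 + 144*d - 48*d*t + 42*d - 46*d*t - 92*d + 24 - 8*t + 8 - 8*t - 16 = d^2*(12*t - 12) + d*(94 - 94*t) - 16*t + 16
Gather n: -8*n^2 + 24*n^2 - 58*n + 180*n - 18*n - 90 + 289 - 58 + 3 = 16*n^2 + 104*n + 144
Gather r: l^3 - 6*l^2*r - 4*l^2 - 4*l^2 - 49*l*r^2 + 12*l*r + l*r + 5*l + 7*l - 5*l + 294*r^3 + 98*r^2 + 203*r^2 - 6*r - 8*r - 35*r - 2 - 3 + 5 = l^3 - 8*l^2 + 7*l + 294*r^3 + r^2*(301 - 49*l) + r*(-6*l^2 + 13*l - 49)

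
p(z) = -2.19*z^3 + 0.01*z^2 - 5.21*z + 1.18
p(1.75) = -19.64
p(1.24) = -9.44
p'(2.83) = -57.77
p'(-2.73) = -54.23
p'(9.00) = -537.20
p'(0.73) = -8.70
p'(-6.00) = -241.85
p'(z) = -6.57*z^2 + 0.02*z - 5.21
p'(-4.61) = -144.93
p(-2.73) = 60.04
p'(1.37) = -17.51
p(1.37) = -11.57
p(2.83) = -63.12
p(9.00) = -1641.41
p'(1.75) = -25.30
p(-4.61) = 239.97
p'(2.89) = -60.03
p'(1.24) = -15.29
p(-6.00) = 505.84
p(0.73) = -3.47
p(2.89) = -66.65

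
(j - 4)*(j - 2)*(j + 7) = j^3 + j^2 - 34*j + 56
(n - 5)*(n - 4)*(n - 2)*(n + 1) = n^4 - 10*n^3 + 27*n^2 - 2*n - 40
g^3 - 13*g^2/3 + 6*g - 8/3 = (g - 2)*(g - 4/3)*(g - 1)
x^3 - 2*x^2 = x^2*(x - 2)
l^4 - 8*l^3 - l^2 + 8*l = l*(l - 8)*(l - 1)*(l + 1)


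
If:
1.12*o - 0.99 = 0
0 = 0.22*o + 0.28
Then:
No Solution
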